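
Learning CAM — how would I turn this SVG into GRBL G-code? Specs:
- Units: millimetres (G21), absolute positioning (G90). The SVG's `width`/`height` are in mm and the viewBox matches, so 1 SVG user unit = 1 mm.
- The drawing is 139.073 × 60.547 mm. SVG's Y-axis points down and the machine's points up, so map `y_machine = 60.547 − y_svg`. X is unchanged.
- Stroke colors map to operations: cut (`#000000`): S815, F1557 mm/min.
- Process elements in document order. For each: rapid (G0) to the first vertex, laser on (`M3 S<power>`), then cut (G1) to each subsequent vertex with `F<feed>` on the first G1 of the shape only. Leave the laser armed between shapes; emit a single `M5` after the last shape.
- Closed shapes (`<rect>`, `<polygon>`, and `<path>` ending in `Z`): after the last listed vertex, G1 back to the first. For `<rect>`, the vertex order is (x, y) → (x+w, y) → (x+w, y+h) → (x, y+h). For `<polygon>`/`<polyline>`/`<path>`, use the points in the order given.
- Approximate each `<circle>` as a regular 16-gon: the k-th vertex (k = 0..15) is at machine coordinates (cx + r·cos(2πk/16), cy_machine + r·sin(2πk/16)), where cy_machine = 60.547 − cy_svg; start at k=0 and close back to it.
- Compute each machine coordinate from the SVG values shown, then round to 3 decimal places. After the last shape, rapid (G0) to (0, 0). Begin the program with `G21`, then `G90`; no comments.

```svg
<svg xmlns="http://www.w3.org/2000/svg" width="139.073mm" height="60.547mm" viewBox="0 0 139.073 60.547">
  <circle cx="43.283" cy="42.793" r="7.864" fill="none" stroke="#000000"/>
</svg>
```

G21
G90
G0 X51.147 Y17.754
M3 S815
G1 X50.548 Y20.763 F1557
G1 X48.844 Y23.315
G1 X46.292 Y25.019
G1 X43.283 Y25.618
G1 X40.274 Y25.019
G1 X37.722 Y23.315
G1 X36.018 Y20.763
G1 X35.419 Y17.754
G1 X36.018 Y14.745
G1 X37.722 Y12.193
G1 X40.274 Y10.489
G1 X43.283 Y9.890
G1 X46.292 Y10.489
G1 X48.844 Y12.193
G1 X50.548 Y14.745
G1 X51.147 Y17.754
M5
G0 X0.000 Y0.000

Since the viewBox matches the mm dimensions, user units are millimetres directly. The only transform is the Y-flip y_m = 60.547 − y_svg.

Shape 1 is a circle drawn with `<circle>`. Its stroke #000000 means cut at S815, F1557. After flipping Y the toolpath is (51.147,17.754) → (50.548,20.763) → (48.844,23.315) → (46.292,25.019) → (43.283,25.618) → (40.274,25.019) → (37.722,23.315) → (36.018,20.763) → (35.419,17.754) → (36.018,14.745) → (37.722,12.193) → (40.274,10.489) → (43.283,9.890) → (46.292,10.489) → (48.844,12.193) → (50.548,14.745) → (51.147,17.754), returning to the start.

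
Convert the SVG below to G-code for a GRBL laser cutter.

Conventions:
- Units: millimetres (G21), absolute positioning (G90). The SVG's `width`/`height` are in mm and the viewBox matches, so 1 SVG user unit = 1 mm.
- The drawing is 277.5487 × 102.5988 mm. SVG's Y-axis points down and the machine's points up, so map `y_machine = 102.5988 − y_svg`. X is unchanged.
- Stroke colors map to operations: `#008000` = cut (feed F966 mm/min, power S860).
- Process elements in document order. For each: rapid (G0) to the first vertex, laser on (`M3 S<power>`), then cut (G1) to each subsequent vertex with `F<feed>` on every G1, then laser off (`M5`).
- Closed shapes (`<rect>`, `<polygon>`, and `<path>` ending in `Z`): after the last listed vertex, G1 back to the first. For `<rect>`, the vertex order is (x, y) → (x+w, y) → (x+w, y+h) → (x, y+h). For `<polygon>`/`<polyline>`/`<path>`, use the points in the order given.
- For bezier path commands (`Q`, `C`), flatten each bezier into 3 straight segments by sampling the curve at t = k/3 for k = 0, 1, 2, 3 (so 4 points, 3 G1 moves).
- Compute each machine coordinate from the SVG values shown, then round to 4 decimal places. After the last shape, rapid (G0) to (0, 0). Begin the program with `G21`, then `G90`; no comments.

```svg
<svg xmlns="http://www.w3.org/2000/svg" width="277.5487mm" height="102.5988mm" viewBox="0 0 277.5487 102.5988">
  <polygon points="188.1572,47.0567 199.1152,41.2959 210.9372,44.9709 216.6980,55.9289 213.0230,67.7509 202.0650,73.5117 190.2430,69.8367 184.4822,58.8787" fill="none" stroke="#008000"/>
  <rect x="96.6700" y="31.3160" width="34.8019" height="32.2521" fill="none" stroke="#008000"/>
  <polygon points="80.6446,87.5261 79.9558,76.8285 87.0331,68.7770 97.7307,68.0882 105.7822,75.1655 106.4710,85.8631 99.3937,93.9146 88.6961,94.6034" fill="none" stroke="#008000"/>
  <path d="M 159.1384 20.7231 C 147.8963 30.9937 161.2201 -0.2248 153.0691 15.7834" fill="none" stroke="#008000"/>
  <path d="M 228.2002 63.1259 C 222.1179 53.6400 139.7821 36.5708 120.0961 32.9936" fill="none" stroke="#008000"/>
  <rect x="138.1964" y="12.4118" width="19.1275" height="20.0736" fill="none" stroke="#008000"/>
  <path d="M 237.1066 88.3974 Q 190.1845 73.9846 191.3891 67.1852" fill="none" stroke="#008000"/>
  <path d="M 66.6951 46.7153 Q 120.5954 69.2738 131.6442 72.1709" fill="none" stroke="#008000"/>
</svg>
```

G21
G90
G0 X188.1572 Y55.5421
M3 S860
G1 X199.1152 Y61.3029 F966
G1 X210.9372 Y57.6279 F966
G1 X216.6980 Y46.6699 F966
G1 X213.0230 Y34.8479 F966
G1 X202.0650 Y29.0871 F966
G1 X190.2430 Y32.7621 F966
G1 X184.4822 Y43.7201 F966
G1 X188.1572 Y55.5421 F966
M5
G0 X96.6700 Y71.2828
M3 S860
G1 X131.4719 Y71.2828 F966
G1 X131.4719 Y39.0307 F966
G1 X96.6700 Y39.0307 F966
G1 X96.6700 Y71.2828 F966
M5
G0 X80.6446 Y15.0727
M3 S860
G1 X79.9558 Y25.7703 F966
G1 X87.0331 Y33.8218 F966
G1 X97.7307 Y34.5106 F966
G1 X105.7822 Y27.4333 F966
G1 X106.4710 Y16.7357 F966
G1 X99.3937 Y8.6842 F966
G1 X88.6961 Y7.9954 F966
G1 X80.6446 Y15.0727 F966
M5
G0 X159.1384 Y81.8757
M3 S860
G1 X154.3797 Y82.1490 F966
G1 X155.7670 Y90.3671 F966
G1 X153.0691 Y86.8154 F966
M5
G0 X228.2002 Y39.4729
M3 S860
G1 X201.8446 Y50.7060 F966
G1 X155.5208 Y62.3112 F966
G1 X120.0961 Y69.6052 F966
M5
G0 X138.1964 Y90.1870
M3 S860
G1 X157.3239 Y90.1870 F966
G1 X157.3239 Y70.1134 F966
G1 X138.1964 Y70.1134 F966
G1 X138.1964 Y90.1870 F966
M5
G0 X237.1066 Y14.2014
M3 S860
G1 X211.1726 Y22.9640 F966
G1 X195.9334 Y30.0347 F966
G1 X191.3891 Y35.4136 F966
M5
G0 X66.6951 Y55.8835
M3 S860
G1 X97.8674 Y43.0291 F966
G1 X119.5171 Y34.5439 F966
G1 X131.6442 Y30.4279 F966
M5
G0 X0.0000 Y0.0000

Since the viewBox matches the mm dimensions, user units are millimetres directly. The only transform is the Y-flip y_m = 102.5988 − y_svg.

Shape 1 is a regular polygon drawn with `<polygon>`. Its stroke #008000 means cut at S860, F966. After flipping Y the toolpath is (188.1572,55.5421) → (199.1152,61.3029) → (210.9372,57.6279) → (216.6980,46.6699) → (213.0230,34.8479) → (202.0650,29.0871) → (190.2430,32.7621) → (184.4822,43.7201) → (188.1572,55.5421), returning to the start.

Shape 2 is a rectangle drawn with `<rect>`. Its stroke #008000 means cut at S860, F966. After flipping Y the toolpath is (96.6700,71.2828) → (131.4719,71.2828) → (131.4719,39.0307) → (96.6700,39.0307) → (96.6700,71.2828), returning to the start.

Shape 3 is a regular polygon drawn with `<polygon>`. Its stroke #008000 means cut at S860, F966. After flipping Y the toolpath is (80.6446,15.0727) → (79.9558,25.7703) → (87.0331,33.8218) → (97.7307,34.5106) → (105.7822,27.4333) → (106.4710,16.7357) → (99.3937,8.6842) → (88.6961,7.9954) → (80.6446,15.0727), returning to the start.

Shape 4 is a cubic bezier drawn with `<path>`. Its stroke #008000 means cut at S860, F966. After flipping Y the toolpath is (159.1384,81.8757) → (154.3797,82.1490) → (155.7670,90.3671) → (153.0691,86.8154).

Shape 5 is a cubic bezier drawn with `<path>`. Its stroke #008000 means cut at S860, F966. After flipping Y the toolpath is (228.2002,39.4729) → (201.8446,50.7060) → (155.5208,62.3112) → (120.0961,69.6052).

Shape 6 is a rectangle drawn with `<rect>`. Its stroke #008000 means cut at S860, F966. After flipping Y the toolpath is (138.1964,90.1870) → (157.3239,90.1870) → (157.3239,70.1134) → (138.1964,70.1134) → (138.1964,90.1870), returning to the start.

Shape 7 is a quadratic bezier drawn with `<path>`. Its stroke #008000 means cut at S860, F966. After flipping Y the toolpath is (237.1066,14.2014) → (211.1726,22.9640) → (195.9334,30.0347) → (191.3891,35.4136).

Shape 8 is a quadratic bezier drawn with `<path>`. Its stroke #008000 means cut at S860, F966. After flipping Y the toolpath is (66.6951,55.8835) → (97.8674,43.0291) → (119.5171,34.5439) → (131.6442,30.4279).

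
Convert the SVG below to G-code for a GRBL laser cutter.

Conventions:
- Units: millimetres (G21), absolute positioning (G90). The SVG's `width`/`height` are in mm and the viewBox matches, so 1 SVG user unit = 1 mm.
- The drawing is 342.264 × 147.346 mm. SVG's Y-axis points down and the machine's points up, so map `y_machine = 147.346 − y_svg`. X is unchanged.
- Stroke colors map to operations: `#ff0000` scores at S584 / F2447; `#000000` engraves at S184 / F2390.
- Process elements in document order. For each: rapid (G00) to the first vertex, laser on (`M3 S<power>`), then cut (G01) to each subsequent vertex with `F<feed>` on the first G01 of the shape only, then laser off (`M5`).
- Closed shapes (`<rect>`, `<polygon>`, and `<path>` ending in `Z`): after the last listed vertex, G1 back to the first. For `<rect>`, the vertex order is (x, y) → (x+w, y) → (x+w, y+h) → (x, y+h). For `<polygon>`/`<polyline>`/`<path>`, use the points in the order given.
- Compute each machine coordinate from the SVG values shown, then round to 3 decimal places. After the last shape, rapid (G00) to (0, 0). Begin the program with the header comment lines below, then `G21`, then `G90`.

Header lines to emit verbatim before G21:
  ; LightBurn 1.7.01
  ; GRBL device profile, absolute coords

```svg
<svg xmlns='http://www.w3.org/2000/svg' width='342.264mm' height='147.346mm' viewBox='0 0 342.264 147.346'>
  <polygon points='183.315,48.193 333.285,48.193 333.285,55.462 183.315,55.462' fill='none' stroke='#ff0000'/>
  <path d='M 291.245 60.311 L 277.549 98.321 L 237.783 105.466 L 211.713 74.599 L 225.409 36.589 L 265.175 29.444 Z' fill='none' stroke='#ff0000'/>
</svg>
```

; LightBurn 1.7.01
; GRBL device profile, absolute coords
G21
G90
G00 X183.315 Y99.153
M3 S584
G01 X333.285 Y99.153 F2447
G01 X333.285 Y91.884
G01 X183.315 Y91.884
G01 X183.315 Y99.153
M5
G00 X291.245 Y87.035
M3 S584
G01 X277.549 Y49.025 F2447
G01 X237.783 Y41.880
G01 X211.713 Y72.747
G01 X225.409 Y110.757
G01 X265.175 Y117.902
G01 X291.245 Y87.035
M5
G00 X0.000 Y0.000

viewBox `0 0 342.264 147.346` with mm width/height → 1 unit = 1 mm. Flip: y_m = 147.346 − y_svg.

**Shape 1** — `<polygon>` rectangle, stroke `#ff0000` → score (S584, F2447). Machine vertices: (183.315,99.153) → (333.285,99.153) → (333.285,91.884) → (183.315,91.884) → (183.315,99.153). Closed: final G1 returns to the first vertex.

**Shape 2** — `<path>` regular polygon, stroke `#ff0000` → score (S584, F2447). Machine vertices: (291.245,87.035) → (277.549,49.025) → (237.783,41.880) → (211.713,72.747) → (225.409,110.757) → (265.175,117.902) → (291.245,87.035). Closed: final G1 returns to the first vertex.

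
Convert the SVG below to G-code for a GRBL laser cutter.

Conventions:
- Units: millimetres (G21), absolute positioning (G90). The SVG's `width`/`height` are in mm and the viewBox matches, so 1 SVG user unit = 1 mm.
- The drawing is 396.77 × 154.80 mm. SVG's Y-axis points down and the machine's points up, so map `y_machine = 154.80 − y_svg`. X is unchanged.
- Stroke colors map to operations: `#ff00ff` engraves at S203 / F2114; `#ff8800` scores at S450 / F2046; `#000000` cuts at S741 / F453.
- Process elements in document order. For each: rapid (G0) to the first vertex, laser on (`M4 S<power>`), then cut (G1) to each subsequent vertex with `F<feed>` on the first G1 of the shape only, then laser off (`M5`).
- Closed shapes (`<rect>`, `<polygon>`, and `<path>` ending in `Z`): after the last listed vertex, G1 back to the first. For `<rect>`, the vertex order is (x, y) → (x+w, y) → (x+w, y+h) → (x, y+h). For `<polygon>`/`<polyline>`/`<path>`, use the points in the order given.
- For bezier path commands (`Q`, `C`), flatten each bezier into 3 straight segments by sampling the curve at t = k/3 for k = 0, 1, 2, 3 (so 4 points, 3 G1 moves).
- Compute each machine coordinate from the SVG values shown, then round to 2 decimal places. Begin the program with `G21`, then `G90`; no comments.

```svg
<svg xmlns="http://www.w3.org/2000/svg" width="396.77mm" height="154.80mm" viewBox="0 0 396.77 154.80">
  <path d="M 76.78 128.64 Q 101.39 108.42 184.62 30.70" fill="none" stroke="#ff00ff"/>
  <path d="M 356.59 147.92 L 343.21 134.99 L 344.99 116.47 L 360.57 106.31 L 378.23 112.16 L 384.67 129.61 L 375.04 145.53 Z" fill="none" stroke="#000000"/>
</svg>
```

1 u = 1 mm; y_m = 154.80 − y.

[1] `<path>` quadratic bezier, #ff00ff→engrave S203 F2114: (76.78,26.16) → (99.70,46.03) → (135.65,78.68) → (184.62,124.10)

[2] `<path>` regular polygon, #000000→cut S741 F453: (356.59,6.88) → (343.21,19.81) → (344.99,38.33) → (360.57,48.49) → (378.23,42.64) → (384.67,25.19) → (375.04,9.27) → (356.59,6.88) (closed)

G21
G90
G0 X76.78 Y26.16
M4 S203
G1 X99.70 Y46.03 F2114
G1 X135.65 Y78.68
G1 X184.62 Y124.10
M5
G0 X356.59 Y6.88
M4 S741
G1 X343.21 Y19.81 F453
G1 X344.99 Y38.33
G1 X360.57 Y48.49
G1 X378.23 Y42.64
G1 X384.67 Y25.19
G1 X375.04 Y9.27
G1 X356.59 Y6.88
M5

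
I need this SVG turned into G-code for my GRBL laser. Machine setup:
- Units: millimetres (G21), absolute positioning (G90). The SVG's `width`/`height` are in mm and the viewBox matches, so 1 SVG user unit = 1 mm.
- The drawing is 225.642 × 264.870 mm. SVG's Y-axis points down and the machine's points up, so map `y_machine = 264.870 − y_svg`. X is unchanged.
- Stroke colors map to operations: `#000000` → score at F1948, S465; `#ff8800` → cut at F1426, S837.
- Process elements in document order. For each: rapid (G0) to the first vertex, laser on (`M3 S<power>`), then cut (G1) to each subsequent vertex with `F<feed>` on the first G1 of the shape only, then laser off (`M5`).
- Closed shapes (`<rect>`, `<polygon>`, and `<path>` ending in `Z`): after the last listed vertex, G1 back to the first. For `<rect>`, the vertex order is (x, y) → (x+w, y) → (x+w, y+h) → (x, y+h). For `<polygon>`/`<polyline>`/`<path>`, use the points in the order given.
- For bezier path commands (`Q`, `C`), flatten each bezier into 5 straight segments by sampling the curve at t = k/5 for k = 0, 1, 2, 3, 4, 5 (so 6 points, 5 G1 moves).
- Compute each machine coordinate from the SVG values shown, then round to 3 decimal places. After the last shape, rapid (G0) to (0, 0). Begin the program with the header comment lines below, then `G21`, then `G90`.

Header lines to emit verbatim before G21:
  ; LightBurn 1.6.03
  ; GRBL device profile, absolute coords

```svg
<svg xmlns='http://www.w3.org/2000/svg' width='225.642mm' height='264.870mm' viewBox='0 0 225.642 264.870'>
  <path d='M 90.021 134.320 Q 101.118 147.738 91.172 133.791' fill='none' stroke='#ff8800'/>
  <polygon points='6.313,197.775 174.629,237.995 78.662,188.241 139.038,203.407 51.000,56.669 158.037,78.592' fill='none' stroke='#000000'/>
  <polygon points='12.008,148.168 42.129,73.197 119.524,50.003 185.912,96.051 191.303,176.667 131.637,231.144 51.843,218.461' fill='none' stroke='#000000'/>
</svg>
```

; LightBurn 1.6.03
; GRBL device profile, absolute coords
G21
G90
G0 X90.021 Y130.550
M3 S837
G1 X93.618 Y126.277 F1426
G1 X95.532 Y124.194
G1 X95.762 Y124.300
G1 X94.309 Y126.595
G1 X91.172 Y131.079
M5
G0 X6.313 Y67.095
M3 S465
G1 X174.629 Y26.875 F1948
G1 X78.662 Y76.629
G1 X139.038 Y61.463
G1 X51.000 Y208.201
G1 X158.037 Y186.278
G1 X6.313 Y67.095
M5
G0 X12.008 Y116.702
M3 S465
G1 X42.129 Y191.673 F1948
G1 X119.524 Y214.867
G1 X185.912 Y168.819
G1 X191.303 Y88.203
G1 X131.637 Y33.726
G1 X51.843 Y46.409
G1 X12.008 Y116.702
M5
G0 X0.000 Y0.000

viewBox `0 0 225.642 264.870` with mm width/height → 1 unit = 1 mm. Flip: y_m = 264.870 − y_svg.

**Shape 1** — `<path>` quadratic bezier, stroke `#ff8800` → cut (S837, F1426). Control points (SVG): P0=(90.021,134.320), P1=(101.118,147.738), P2=(91.172,133.791); sampled at t=k/5. Machine vertices: (90.021,130.550) → (93.618,126.277) → (95.532,124.194) → (95.762,124.300) → (94.309,126.595) → (91.172,131.079). Open path.

**Shape 2** — `<polygon>` closed polygon, stroke `#000000` → score (S465, F1948). Machine vertices: (6.313,67.095) → (174.629,26.875) → (78.662,76.629) → (139.038,61.463) → (51.000,208.201) → (158.037,186.278) → (6.313,67.095). Closed: final G1 returns to the first vertex.

**Shape 3** — `<polygon>` regular polygon, stroke `#000000` → score (S465, F1948). Machine vertices: (12.008,116.702) → (42.129,191.673) → (119.524,214.867) → (185.912,168.819) → (191.303,88.203) → (131.637,33.726) → (51.843,46.409) → (12.008,116.702). Closed: final G1 returns to the first vertex.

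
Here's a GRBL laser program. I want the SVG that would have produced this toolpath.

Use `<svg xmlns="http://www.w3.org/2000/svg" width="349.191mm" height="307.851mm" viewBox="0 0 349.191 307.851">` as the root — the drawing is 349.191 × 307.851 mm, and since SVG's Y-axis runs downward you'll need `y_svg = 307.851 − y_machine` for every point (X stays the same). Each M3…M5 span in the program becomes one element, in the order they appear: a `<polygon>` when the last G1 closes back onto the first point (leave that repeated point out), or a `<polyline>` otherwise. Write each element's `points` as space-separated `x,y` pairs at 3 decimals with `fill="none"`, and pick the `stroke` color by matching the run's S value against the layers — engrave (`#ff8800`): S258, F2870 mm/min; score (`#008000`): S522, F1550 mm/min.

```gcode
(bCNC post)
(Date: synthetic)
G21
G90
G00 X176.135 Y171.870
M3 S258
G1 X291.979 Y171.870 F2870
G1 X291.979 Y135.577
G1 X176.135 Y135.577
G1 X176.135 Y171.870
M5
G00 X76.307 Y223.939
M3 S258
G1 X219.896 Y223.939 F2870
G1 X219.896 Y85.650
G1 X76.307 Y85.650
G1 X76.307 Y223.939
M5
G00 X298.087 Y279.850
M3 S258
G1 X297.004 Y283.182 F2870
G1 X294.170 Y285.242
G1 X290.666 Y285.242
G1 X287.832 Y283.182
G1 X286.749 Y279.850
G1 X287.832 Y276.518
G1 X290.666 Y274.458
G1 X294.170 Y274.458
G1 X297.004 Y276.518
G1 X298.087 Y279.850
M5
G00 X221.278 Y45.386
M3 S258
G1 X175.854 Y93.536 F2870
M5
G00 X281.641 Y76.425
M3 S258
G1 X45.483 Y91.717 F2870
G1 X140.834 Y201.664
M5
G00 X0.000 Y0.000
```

<svg xmlns="http://www.w3.org/2000/svg" width="349.191mm" height="307.851mm" viewBox="0 0 349.191 307.851">
  <polygon points="176.135,135.981 291.979,135.981 291.979,172.274 176.135,172.274" fill="none" stroke="#ff8800"/>
  <polygon points="76.307,83.912 219.896,83.912 219.896,222.201 76.307,222.201" fill="none" stroke="#ff8800"/>
  <polygon points="298.087,28.001 297.004,24.669 294.170,22.609 290.666,22.609 287.832,24.669 286.749,28.001 287.832,31.333 290.666,33.393 294.170,33.393 297.004,31.333" fill="none" stroke="#ff8800"/>
  <polyline points="221.278,262.465 175.854,214.315" fill="none" stroke="#ff8800"/>
  <polyline points="281.641,231.426 45.483,216.134 140.834,106.187" fill="none" stroke="#ff8800"/>
</svg>

Each laser-on run becomes one SVG element. Flip Y back into SVG space with y_svg = 307.851 − y_machine. Every run uses S258, so all elements get stroke `#ff8800` (engrave).

Run 1: The run returns to its start, so emit a `<polygon>` with points (Y-flipped): 176.135,135.981 291.979,135.981 291.979,172.274 176.135,172.274.

Run 2: The run returns to its start, so emit a `<polygon>` with points (Y-flipped): 76.307,83.912 219.896,83.912 219.896,222.201 76.307,222.201.

Run 3: The run returns to its start, so emit a `<polygon>` with points (Y-flipped): 298.087,28.001 297.004,24.669 294.170,22.609 290.666,22.609 287.832,24.669 286.749,28.001 287.832,31.333 290.666,33.393 294.170,33.393 297.004,31.333.

Run 4: The run is open, so emit a `<polyline>` with points (Y-flipped): 221.278,262.465 175.854,214.315.

Run 5: The run is open, so emit a `<polyline>` with points (Y-flipped): 281.641,231.426 45.483,216.134 140.834,106.187.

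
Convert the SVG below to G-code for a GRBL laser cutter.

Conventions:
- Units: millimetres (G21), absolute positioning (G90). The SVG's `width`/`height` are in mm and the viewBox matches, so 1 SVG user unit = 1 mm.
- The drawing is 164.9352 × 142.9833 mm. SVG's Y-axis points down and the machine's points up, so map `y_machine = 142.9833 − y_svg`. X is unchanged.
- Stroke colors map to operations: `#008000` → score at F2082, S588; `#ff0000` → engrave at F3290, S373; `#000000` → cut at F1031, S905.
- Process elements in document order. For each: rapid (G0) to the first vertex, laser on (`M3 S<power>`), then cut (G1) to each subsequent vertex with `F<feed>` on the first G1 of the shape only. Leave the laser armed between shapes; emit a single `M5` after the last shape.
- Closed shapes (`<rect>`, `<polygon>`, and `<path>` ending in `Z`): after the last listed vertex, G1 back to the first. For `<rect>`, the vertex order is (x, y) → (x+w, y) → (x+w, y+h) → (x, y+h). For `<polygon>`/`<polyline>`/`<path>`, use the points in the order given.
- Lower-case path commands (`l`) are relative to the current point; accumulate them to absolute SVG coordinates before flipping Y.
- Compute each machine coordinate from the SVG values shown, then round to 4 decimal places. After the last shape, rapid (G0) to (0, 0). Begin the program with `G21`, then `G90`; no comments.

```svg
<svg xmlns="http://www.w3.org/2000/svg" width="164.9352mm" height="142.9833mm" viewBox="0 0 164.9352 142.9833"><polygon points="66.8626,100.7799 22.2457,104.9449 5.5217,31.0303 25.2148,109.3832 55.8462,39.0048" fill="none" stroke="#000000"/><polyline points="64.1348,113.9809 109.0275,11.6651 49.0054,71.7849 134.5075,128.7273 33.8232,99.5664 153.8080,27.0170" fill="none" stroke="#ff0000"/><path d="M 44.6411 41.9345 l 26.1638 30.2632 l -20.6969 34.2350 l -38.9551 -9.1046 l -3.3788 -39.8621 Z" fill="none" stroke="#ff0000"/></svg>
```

G21
G90
G0 X66.8626 Y42.2034
M3 S905
G1 X22.2457 Y38.0384 F1031
G1 X5.5217 Y111.9530
G1 X25.2148 Y33.6001
G1 X55.8462 Y103.9785
G1 X66.8626 Y42.2034
G0 X64.1348 Y29.0024
M3 S373
G1 X109.0275 Y131.3182 F3290
G1 X49.0054 Y71.1984
G1 X134.5075 Y14.2560
G1 X33.8232 Y43.4169
G1 X153.8080 Y115.9663
G0 X44.6411 Y101.0488
M3 S373
G1 X70.8049 Y70.7856 F3290
G1 X50.1080 Y36.5506
G1 X11.1529 Y45.6552
G1 X7.7741 Y85.5173
G1 X44.6411 Y101.0488
M5
G0 X0.0000 Y0.0000

viewBox `0 0 164.9352 142.9833` with mm width/height → 1 unit = 1 mm. Flip: y_m = 142.9833 − y_svg.

**Shape 1** — `<polygon>` closed polygon, stroke `#000000` → cut (S905, F1031). Machine vertices: (66.8626,42.2034) → (22.2457,38.0384) → (5.5217,111.9530) → (25.2148,33.6001) → (55.8462,103.9785) → (66.8626,42.2034). Closed: final G1 returns to the first vertex.

**Shape 2** — `<polyline>` open polyline, stroke `#ff0000` → engrave (S373, F3290). Machine vertices: (64.1348,29.0024) → (109.0275,131.3182) → (49.0054,71.1984) → (134.5075,14.2560) → (33.8232,43.4169) → (153.8080,115.9663). Open path.

**Shape 3** — `<path>` regular polygon, stroke `#ff0000` → engrave (S373, F3290). Machine vertices: (44.6411,101.0488) → (70.8049,70.7856) → (50.1080,36.5506) → (11.1529,45.6552) → (7.7741,85.5173) → (44.6411,101.0488). Closed: final G1 returns to the first vertex.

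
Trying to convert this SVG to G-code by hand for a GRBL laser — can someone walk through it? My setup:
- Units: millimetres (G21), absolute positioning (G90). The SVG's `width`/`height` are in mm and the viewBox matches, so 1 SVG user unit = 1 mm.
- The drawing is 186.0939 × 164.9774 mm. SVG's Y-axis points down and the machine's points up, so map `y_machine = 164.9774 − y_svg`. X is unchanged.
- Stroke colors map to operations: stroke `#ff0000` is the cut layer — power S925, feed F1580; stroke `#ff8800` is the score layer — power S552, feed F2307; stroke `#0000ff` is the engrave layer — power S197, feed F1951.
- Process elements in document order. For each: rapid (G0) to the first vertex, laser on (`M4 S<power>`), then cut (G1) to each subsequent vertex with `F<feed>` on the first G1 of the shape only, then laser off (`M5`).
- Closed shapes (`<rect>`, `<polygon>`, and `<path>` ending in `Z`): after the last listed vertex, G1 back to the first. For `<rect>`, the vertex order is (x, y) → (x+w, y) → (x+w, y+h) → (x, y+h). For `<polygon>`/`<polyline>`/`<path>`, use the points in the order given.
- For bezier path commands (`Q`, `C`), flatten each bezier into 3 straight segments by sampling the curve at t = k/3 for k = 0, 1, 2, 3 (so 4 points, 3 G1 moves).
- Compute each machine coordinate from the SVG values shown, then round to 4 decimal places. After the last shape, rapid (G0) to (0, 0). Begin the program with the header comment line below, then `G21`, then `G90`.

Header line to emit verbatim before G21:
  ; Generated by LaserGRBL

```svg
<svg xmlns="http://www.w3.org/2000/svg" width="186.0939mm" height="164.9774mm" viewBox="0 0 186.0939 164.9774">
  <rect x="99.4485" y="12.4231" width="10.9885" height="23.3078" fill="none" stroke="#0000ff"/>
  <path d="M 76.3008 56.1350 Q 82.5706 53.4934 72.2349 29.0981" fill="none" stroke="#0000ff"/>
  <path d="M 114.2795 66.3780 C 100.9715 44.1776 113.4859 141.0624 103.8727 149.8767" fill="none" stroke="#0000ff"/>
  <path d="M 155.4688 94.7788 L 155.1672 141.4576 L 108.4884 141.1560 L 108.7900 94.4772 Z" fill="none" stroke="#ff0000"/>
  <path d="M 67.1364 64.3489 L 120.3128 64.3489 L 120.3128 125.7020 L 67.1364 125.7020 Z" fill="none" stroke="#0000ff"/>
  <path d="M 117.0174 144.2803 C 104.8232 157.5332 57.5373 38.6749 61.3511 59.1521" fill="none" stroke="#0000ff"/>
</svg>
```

viewBox `0 0 186.0939 164.9774` with mm width/height → 1 unit = 1 mm. Flip: y_m = 164.9774 − y_svg.

**Shape 1** — `<rect>` rectangle, stroke `#0000ff` → engrave (S197, F1951). Machine vertices: (99.4485,152.5543) → (110.4370,152.5543) → (110.4370,129.2465) → (99.4485,129.2465) → (99.4485,152.5543). Closed: final G1 returns to the first vertex.

**Shape 2** — `<path>` quadratic bezier, stroke `#0000ff` → engrave (S197, F1951). Control points (SVG): P0=(76.3008,56.1350), P1=(82.5706,53.4934), P2=(72.2349,29.0981); sampled at t=k/3. Machine vertices: (76.3008,108.8424) → (78.6356,113.0205) → (77.2803,122.0328) → (72.2349,135.8793). Open path.

**Shape 3** — `<path>` cubic bezier, stroke `#0000ff` → engrave (S197, F1951). Control points (SVG): P0=(114.2795,66.3780), P1=(100.9715,44.1776), P2=(113.4859,141.0624), P3=(103.8727,149.8767); sampled at t=k/3. Machine vertices: (114.2795,98.5994) → (107.8030,88.7772) → (107.8860,45.5994) → (103.8727,15.1007). Open path.

**Shape 4** — `<path>` regular polygon, stroke `#ff0000` → cut (S925, F1580). Machine vertices: (155.4688,70.1986) → (155.1672,23.5198) → (108.4884,23.8214) → (108.7900,70.5002) → (155.4688,70.1986). Closed: final G1 returns to the first vertex.

**Shape 5** — `<path>` rectangle, stroke `#0000ff` → engrave (S197, F1951). Machine vertices: (67.1364,100.6285) → (120.3128,100.6285) → (120.3128,39.2754) → (67.1364,39.2754) → (67.1364,100.6285). Closed: final G1 returns to the first vertex.

**Shape 6** — `<path>` cubic bezier, stroke `#0000ff` → engrave (S197, F1951). Control points (SVG): P0=(117.0174,144.2803), P1=(104.8232,157.5332), P2=(57.5373,38.6749), P3=(61.3511,59.1521); sampled at t=k/3. Machine vertices: (117.0174,20.6971) → (96.3182,41.4277) → (71.3783,89.9109) → (61.3511,105.8253). Open path.

; Generated by LaserGRBL
G21
G90
G0 X99.4485 Y152.5543
M4 S197
G1 X110.4370 Y152.5543 F1951
G1 X110.4370 Y129.2465
G1 X99.4485 Y129.2465
G1 X99.4485 Y152.5543
M5
G0 X76.3008 Y108.8424
M4 S197
G1 X78.6356 Y113.0205 F1951
G1 X77.2803 Y122.0328
G1 X72.2349 Y135.8793
M5
G0 X114.2795 Y98.5994
M4 S197
G1 X107.8030 Y88.7772 F1951
G1 X107.8860 Y45.5994
G1 X103.8727 Y15.1007
M5
G0 X155.4688 Y70.1986
M4 S925
G1 X155.1672 Y23.5198 F1580
G1 X108.4884 Y23.8214
G1 X108.7900 Y70.5002
G1 X155.4688 Y70.1986
M5
G0 X67.1364 Y100.6285
M4 S197
G1 X120.3128 Y100.6285 F1951
G1 X120.3128 Y39.2754
G1 X67.1364 Y39.2754
G1 X67.1364 Y100.6285
M5
G0 X117.0174 Y20.6971
M4 S197
G1 X96.3182 Y41.4277 F1951
G1 X71.3783 Y89.9109
G1 X61.3511 Y105.8253
M5
G0 X0.0000 Y0.0000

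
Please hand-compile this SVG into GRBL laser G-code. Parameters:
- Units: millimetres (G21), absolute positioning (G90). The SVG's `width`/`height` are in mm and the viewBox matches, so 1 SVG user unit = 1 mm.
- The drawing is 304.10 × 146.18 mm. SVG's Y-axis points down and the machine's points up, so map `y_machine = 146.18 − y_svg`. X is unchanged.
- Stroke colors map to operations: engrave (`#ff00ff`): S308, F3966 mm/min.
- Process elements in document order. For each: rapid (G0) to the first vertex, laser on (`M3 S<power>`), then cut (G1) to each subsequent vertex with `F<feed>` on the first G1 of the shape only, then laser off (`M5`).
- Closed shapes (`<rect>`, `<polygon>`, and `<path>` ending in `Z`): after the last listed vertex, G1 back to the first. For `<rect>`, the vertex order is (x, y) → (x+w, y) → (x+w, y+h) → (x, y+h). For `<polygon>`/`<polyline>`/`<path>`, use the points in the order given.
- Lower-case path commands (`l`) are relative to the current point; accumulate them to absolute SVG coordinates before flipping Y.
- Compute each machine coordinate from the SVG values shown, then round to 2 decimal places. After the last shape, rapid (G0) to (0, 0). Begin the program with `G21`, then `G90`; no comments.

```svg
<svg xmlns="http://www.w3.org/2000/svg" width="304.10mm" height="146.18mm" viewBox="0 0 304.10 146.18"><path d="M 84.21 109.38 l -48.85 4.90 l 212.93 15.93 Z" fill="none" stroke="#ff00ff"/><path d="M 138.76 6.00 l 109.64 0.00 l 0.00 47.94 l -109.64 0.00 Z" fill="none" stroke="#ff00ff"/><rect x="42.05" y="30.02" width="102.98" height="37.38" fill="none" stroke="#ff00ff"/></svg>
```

Since the viewBox matches the mm dimensions, user units are millimetres directly. The only transform is the Y-flip y_m = 146.18 − y_svg.

Shape 1 is a closed polygon drawn with `<path>`. Its stroke #ff00ff means engrave at S308, F3966. After flipping Y the toolpath is (84.21,36.80) → (35.36,31.90) → (248.29,15.97) → (84.21,36.80), returning to the start.

Shape 2 is a rectangle drawn with `<path>`. Its stroke #ff00ff means engrave at S308, F3966. After flipping Y the toolpath is (138.76,140.18) → (248.40,140.18) → (248.40,92.24) → (138.76,92.24) → (138.76,140.18), returning to the start.

Shape 3 is a rectangle drawn with `<rect>`. Its stroke #ff00ff means engrave at S308, F3966. After flipping Y the toolpath is (42.05,116.16) → (145.03,116.16) → (145.03,78.78) → (42.05,78.78) → (42.05,116.16), returning to the start.

G21
G90
G0 X84.21 Y36.80
M3 S308
G1 X35.36 Y31.90 F3966
G1 X248.29 Y15.97
G1 X84.21 Y36.80
M5
G0 X138.76 Y140.18
M3 S308
G1 X248.40 Y140.18 F3966
G1 X248.40 Y92.24
G1 X138.76 Y92.24
G1 X138.76 Y140.18
M5
G0 X42.05 Y116.16
M3 S308
G1 X145.03 Y116.16 F3966
G1 X145.03 Y78.78
G1 X42.05 Y78.78
G1 X42.05 Y116.16
M5
G0 X0.00 Y0.00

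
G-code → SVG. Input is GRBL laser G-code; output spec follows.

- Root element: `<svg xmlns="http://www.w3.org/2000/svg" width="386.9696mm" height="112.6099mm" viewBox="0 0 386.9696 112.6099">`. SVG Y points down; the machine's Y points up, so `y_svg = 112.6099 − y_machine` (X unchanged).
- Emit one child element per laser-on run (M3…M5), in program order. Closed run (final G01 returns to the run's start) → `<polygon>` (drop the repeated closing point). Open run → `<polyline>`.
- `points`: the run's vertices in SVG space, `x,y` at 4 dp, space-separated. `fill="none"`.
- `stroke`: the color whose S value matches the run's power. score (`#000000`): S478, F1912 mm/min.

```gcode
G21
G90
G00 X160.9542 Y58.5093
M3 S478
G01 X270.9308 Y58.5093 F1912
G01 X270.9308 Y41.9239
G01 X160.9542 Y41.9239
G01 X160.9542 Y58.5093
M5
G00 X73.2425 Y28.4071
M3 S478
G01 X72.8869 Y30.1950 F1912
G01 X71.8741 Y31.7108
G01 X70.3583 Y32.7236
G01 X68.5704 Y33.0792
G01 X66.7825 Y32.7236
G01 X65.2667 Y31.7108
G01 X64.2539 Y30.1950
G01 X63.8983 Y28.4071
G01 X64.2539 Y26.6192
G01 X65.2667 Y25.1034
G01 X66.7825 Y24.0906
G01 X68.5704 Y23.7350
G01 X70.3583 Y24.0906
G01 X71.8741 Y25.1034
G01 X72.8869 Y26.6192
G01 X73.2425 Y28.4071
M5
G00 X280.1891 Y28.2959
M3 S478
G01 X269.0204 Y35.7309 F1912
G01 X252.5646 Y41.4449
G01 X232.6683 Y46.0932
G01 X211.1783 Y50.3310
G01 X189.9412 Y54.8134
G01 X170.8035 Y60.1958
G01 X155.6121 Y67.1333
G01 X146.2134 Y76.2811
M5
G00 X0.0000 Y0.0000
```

<svg xmlns="http://www.w3.org/2000/svg" width="386.9696mm" height="112.6099mm" viewBox="0 0 386.9696 112.6099">
  <polygon points="160.9542,54.1006 270.9308,54.1006 270.9308,70.6860 160.9542,70.6860" fill="none" stroke="#000000"/>
  <polygon points="73.2425,84.2028 72.8869,82.4149 71.8741,80.8991 70.3583,79.8863 68.5704,79.5307 66.7825,79.8863 65.2667,80.8991 64.2539,82.4149 63.8983,84.2028 64.2539,85.9907 65.2667,87.5065 66.7825,88.5193 68.5704,88.8749 70.3583,88.5193 71.8741,87.5065 72.8869,85.9907" fill="none" stroke="#000000"/>
  <polyline points="280.1891,84.3140 269.0204,76.8790 252.5646,71.1650 232.6683,66.5167 211.1783,62.2789 189.9412,57.7965 170.8035,52.4141 155.6121,45.4766 146.2134,36.3288" fill="none" stroke="#000000"/>
</svg>

Machine Y-up, SVG Y-down with viewBox height 112.6099, so y_svg = 112.6099 − y_machine; X carries over. Every run uses S478, so all elements get stroke `#000000` (score).

Run 1: The run returns to its start, so emit a `<polygon>` with points (Y-flipped): 160.9542,54.1006 270.9308,54.1006 270.9308,70.6860 160.9542,70.6860.

Run 2: The run returns to its start, so emit a `<polygon>` with points (Y-flipped): 73.2425,84.2028 72.8869,82.4149 71.8741,80.8991 70.3583,79.8863 68.5704,79.5307 66.7825,79.8863 65.2667,80.8991 64.2539,82.4149 63.8983,84.2028 64.2539,85.9907 65.2667,87.5065 66.7825,88.5193 68.5704,88.8749 70.3583,88.5193 71.8741,87.5065 72.8869,85.9907.

Run 3: The run is open, so emit a `<polyline>` with points (Y-flipped): 280.1891,84.3140 269.0204,76.8790 252.5646,71.1650 232.6683,66.5167 211.1783,62.2789 189.9412,57.7965 170.8035,52.4141 155.6121,45.4766 146.2134,36.3288.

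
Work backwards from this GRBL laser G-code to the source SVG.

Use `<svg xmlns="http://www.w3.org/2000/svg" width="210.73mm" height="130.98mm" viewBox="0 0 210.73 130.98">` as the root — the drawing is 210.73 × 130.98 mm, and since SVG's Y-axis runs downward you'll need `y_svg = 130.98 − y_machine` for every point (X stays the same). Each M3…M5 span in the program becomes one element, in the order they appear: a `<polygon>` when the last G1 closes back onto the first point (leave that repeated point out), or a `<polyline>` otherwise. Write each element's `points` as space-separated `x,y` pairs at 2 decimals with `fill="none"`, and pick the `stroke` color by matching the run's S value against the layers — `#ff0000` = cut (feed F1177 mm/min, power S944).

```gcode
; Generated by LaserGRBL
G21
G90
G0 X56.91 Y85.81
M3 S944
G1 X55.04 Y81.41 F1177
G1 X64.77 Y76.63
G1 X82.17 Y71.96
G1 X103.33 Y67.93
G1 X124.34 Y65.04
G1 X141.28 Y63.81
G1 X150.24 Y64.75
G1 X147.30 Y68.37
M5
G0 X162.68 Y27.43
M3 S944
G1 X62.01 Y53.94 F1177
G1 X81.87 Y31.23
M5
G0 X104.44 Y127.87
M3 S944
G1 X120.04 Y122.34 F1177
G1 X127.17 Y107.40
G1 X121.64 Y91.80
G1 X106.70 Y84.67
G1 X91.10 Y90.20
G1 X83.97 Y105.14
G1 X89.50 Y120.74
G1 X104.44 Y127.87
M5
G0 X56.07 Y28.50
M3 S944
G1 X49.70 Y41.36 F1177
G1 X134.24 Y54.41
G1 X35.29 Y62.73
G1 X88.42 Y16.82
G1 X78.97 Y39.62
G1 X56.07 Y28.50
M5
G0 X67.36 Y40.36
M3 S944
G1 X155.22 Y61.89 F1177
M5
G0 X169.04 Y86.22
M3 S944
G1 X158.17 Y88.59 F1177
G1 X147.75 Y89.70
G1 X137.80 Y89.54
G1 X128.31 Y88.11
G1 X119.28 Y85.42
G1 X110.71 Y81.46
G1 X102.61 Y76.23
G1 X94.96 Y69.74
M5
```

y_svg = 130.98 − y_m. Every run uses S944, so all elements get stroke `#ff0000` (cut).

[1] open run; points: 56.91,45.17 55.04,49.57 64.77,54.35 82.17,59.02 103.33,63.05 124.34,65.94 141.28,67.17 150.24,66.23 147.30,62.61

[2] open run; points: 162.68,103.55 62.01,77.04 81.87,99.75

[3] closed run; points: 104.44,3.11 120.04,8.64 127.17,23.58 121.64,39.18 106.70,46.31 91.10,40.78 83.97,25.84 89.50,10.24

[4] closed run; points: 56.07,102.48 49.70,89.62 134.24,76.57 35.29,68.25 88.42,114.16 78.97,91.36

[5] open run; points: 67.36,90.62 155.22,69.09

[6] open run; points: 169.04,44.76 158.17,42.39 147.75,41.28 137.80,41.44 128.31,42.87 119.28,45.56 110.71,49.52 102.61,54.75 94.96,61.24

<svg xmlns="http://www.w3.org/2000/svg" width="210.73mm" height="130.98mm" viewBox="0 0 210.73 130.98">
  <polyline points="56.91,45.17 55.04,49.57 64.77,54.35 82.17,59.02 103.33,63.05 124.34,65.94 141.28,67.17 150.24,66.23 147.30,62.61" fill="none" stroke="#ff0000"/>
  <polyline points="162.68,103.55 62.01,77.04 81.87,99.75" fill="none" stroke="#ff0000"/>
  <polygon points="104.44,3.11 120.04,8.64 127.17,23.58 121.64,39.18 106.70,46.31 91.10,40.78 83.97,25.84 89.50,10.24" fill="none" stroke="#ff0000"/>
  <polygon points="56.07,102.48 49.70,89.62 134.24,76.57 35.29,68.25 88.42,114.16 78.97,91.36" fill="none" stroke="#ff0000"/>
  <polyline points="67.36,90.62 155.22,69.09" fill="none" stroke="#ff0000"/>
  <polyline points="169.04,44.76 158.17,42.39 147.75,41.28 137.80,41.44 128.31,42.87 119.28,45.56 110.71,49.52 102.61,54.75 94.96,61.24" fill="none" stroke="#ff0000"/>
</svg>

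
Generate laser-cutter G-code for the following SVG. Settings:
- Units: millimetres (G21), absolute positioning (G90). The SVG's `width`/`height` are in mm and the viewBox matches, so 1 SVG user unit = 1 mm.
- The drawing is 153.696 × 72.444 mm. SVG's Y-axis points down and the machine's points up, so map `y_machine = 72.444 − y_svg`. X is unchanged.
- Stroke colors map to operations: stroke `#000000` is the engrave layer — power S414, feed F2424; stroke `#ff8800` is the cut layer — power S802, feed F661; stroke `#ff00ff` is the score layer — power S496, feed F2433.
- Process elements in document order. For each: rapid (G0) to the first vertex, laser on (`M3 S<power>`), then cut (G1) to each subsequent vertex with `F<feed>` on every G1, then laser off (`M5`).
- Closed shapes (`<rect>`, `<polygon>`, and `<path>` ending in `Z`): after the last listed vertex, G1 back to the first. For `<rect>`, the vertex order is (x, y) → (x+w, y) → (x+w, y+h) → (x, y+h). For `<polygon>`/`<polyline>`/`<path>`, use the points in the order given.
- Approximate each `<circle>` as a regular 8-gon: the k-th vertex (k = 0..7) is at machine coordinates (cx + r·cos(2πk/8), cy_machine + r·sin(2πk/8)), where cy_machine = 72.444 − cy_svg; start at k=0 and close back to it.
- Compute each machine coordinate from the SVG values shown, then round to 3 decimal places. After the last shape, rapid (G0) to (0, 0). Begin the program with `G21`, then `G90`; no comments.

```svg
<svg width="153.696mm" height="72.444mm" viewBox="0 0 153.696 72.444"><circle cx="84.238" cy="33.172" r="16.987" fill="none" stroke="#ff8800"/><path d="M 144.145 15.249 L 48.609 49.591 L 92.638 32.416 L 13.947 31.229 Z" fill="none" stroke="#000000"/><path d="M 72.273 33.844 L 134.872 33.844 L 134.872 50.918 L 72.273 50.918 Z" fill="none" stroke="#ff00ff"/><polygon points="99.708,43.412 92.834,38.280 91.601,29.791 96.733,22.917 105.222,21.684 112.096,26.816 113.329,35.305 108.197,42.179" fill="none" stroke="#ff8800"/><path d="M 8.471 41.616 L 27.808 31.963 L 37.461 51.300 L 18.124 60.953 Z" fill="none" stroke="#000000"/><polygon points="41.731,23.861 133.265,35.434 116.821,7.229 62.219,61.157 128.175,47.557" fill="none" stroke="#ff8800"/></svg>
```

Since the viewBox matches the mm dimensions, user units are millimetres directly. The only transform is the Y-flip y_m = 72.444 − y_svg.

Shape 1 is a circle drawn with `<circle>`. Its stroke #ff8800 means cut at S802, F661. After flipping Y the toolpath is (101.225,39.272) → (96.250,51.284) → (84.238,56.259) → (72.226,51.284) → (67.251,39.272) → (72.226,27.260) → (84.238,22.285) → (96.250,27.260) → (101.225,39.272), returning to the start.

Shape 2 is a closed polygon drawn with `<path>`. Its stroke #000000 means engrave at S414, F2424. After flipping Y the toolpath is (144.145,57.195) → (48.609,22.853) → (92.638,40.028) → (13.947,41.215) → (144.145,57.195), returning to the start.

Shape 3 is a rectangle drawn with `<path>`. Its stroke #ff00ff means score at S496, F2433. After flipping Y the toolpath is (72.273,38.600) → (134.872,38.600) → (134.872,21.526) → (72.273,21.526) → (72.273,38.600), returning to the start.

Shape 4 is a regular polygon drawn with `<polygon>`. Its stroke #ff8800 means cut at S802, F661. After flipping Y the toolpath is (99.708,29.032) → (92.834,34.164) → (91.601,42.653) → (96.733,49.527) → (105.222,50.760) → (112.096,45.628) → (113.329,37.139) → (108.197,30.265) → (99.708,29.032), returning to the start.

Shape 5 is a regular polygon drawn with `<path>`. Its stroke #000000 means engrave at S414, F2424. After flipping Y the toolpath is (8.471,30.828) → (27.808,40.481) → (37.461,21.144) → (18.124,11.491) → (8.471,30.828), returning to the start.

Shape 6 is a closed polygon drawn with `<polygon>`. Its stroke #ff8800 means cut at S802, F661. After flipping Y the toolpath is (41.731,48.583) → (133.265,37.010) → (116.821,65.215) → (62.219,11.287) → (128.175,24.887) → (41.731,48.583), returning to the start.

G21
G90
G0 X101.225 Y39.272
M3 S802
G1 X96.250 Y51.284 F661
G1 X84.238 Y56.259 F661
G1 X72.226 Y51.284 F661
G1 X67.251 Y39.272 F661
G1 X72.226 Y27.260 F661
G1 X84.238 Y22.285 F661
G1 X96.250 Y27.260 F661
G1 X101.225 Y39.272 F661
M5
G0 X144.145 Y57.195
M3 S414
G1 X48.609 Y22.853 F2424
G1 X92.638 Y40.028 F2424
G1 X13.947 Y41.215 F2424
G1 X144.145 Y57.195 F2424
M5
G0 X72.273 Y38.600
M3 S496
G1 X134.872 Y38.600 F2433
G1 X134.872 Y21.526 F2433
G1 X72.273 Y21.526 F2433
G1 X72.273 Y38.600 F2433
M5
G0 X99.708 Y29.032
M3 S802
G1 X92.834 Y34.164 F661
G1 X91.601 Y42.653 F661
G1 X96.733 Y49.527 F661
G1 X105.222 Y50.760 F661
G1 X112.096 Y45.628 F661
G1 X113.329 Y37.139 F661
G1 X108.197 Y30.265 F661
G1 X99.708 Y29.032 F661
M5
G0 X8.471 Y30.828
M3 S414
G1 X27.808 Y40.481 F2424
G1 X37.461 Y21.144 F2424
G1 X18.124 Y11.491 F2424
G1 X8.471 Y30.828 F2424
M5
G0 X41.731 Y48.583
M3 S802
G1 X133.265 Y37.010 F661
G1 X116.821 Y65.215 F661
G1 X62.219 Y11.287 F661
G1 X128.175 Y24.887 F661
G1 X41.731 Y48.583 F661
M5
G0 X0.000 Y0.000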